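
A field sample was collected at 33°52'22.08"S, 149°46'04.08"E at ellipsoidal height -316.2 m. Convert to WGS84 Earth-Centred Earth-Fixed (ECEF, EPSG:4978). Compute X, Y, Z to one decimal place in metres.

WGS84: a = 6378137 m, e² = 0.006694380; N(φ) = a/√(1−e²sin²φ) = 6384779.167 m.
X = (N+h)·cosφ·cosλ = -4579911.332 m; Y = (N+h)·cosφ·sinλ = 2669018.948 m; Z = (N(1−e²)+h)·sinφ = -3534564.540 m.

X -4579911.3 m, Y 2669018.9 m, Z -3534564.5 m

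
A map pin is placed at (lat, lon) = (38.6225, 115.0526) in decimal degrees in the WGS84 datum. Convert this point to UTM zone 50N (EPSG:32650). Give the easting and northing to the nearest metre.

Zone 50 central meridian λ₀ = 6×50 − 183 = 117°; Δλ = -1.9474°.
Transverse Mercator on WGS84 with k₀ = 0.9996 gives E = 330471.569 m, N = 4276685.037 m.

E 330472 m, N 4276685 m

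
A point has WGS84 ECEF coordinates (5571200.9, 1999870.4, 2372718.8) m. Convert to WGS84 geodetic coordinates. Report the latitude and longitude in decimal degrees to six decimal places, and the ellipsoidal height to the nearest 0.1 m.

λ = atan2(Y, X) = 19.74640048°; p = √(X²+Y²) = 5919270.3 m.
Bowring's method on WGS84 (a = 6378137 m, b = 6356752.314 m) gives φ = 21.97640023°, h = 1948.102 m.

lat 21.976400°, lon 19.746400°, h 1948.1 m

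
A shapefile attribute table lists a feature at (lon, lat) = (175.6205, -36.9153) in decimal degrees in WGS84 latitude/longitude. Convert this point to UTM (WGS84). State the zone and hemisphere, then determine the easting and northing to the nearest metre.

Zone 60S: E 377118 m, N 5913635 m

Longitude 175.6205° lies in the 6° band [174°, 180°), giving zone 60; latitude is south of the equator, so 60S.
Zone 60 central meridian λ₀ = 6×60 − 183 = 177°; Δλ = -1.3795°.
Transverse Mercator on WGS84 with k₀ = 0.9996 gives E = 377118.165 m, N = 5913634.992 m.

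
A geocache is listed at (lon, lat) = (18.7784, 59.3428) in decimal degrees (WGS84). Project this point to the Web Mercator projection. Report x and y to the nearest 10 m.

x 2090400 m, y 8254850 m

Web Mercator is spherical with R = a = 6378137 m.
x = R·λ = 6378137 × 0.327744908 = 2090401.926 m.
y = R·ln tan(π/4 + φ/2) = 6378137 × 1.294241707 = 8254850.916 m.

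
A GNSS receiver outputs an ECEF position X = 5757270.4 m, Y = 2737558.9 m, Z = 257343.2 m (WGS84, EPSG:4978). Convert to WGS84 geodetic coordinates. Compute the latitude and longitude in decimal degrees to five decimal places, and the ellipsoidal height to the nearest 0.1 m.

lat 2.32720°, lon 25.43090°, h 2071.7 m

λ = atan2(Y, X) = 25.43089958°; p = √(X²+Y²) = 6374981.7 m.
Bowring's method on WGS84 (a = 6378137 m, b = 6356752.314 m) gives φ = 2.32719956°, h = 2071.687 m.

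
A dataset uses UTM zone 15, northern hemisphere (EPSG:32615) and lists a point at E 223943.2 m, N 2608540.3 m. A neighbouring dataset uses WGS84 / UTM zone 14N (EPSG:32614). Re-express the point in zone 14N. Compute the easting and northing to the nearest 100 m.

UTM 15N → geographic: φ = 23.56379979°, λ = -95.70439960°.
UTM 14N (λ₀ = -99°) forward: E = 836446.276 m, N = 2609805.559 m.

E 836400 m, N 2609800 m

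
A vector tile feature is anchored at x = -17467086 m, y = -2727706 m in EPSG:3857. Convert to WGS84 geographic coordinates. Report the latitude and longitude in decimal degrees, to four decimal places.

lat -23.7889°, lon -156.9095°

R = 6378137 m. λ = x/R = -156.90950323°.
φ = 2·arctan(exp(y/R)) − 90° = 2·arctan(0.65203) − 90° = -23.78890269°.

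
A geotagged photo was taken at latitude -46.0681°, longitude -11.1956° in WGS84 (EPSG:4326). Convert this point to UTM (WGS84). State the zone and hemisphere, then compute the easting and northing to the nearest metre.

Zone 29S: E 330200 m, N 4896043 m

Longitude -11.1956° lies in the 6° band [-12°, -6°), giving zone 29; latitude is south of the equator, so 29S.
Zone 29 central meridian λ₀ = 6×29 − 183 = -9°; Δλ = -2.1956°.
Transverse Mercator on WGS84 with k₀ = 0.9996 gives E = 330199.797 m, N = 4896042.528 m.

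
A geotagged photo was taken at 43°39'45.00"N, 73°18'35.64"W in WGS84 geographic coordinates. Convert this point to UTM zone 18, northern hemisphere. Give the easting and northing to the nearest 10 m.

E 636270 m, N 4835780 m

Zone 18 central meridian λ₀ = 6×18 − 183 = -75°; Δλ = +1.6901°.
Transverse Mercator on WGS84 with k₀ = 0.9996 gives E = 636268.960 m, N = 4835776.374 m.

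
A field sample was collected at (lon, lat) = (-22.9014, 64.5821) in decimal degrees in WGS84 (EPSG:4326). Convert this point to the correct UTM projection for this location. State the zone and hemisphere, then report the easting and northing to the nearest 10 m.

Zone 27N: E 408950 m, N 7163250 m

Longitude -22.9014° lies in the 6° band [-24°, -18°), giving zone 27; latitude is north of the equator, so 27N.
Zone 27 central meridian λ₀ = 6×27 − 183 = -21°; Δλ = -1.9014°.
Transverse Mercator on WGS84 with k₀ = 0.9996 gives E = 408948.529 m, N = 7163246.506 m.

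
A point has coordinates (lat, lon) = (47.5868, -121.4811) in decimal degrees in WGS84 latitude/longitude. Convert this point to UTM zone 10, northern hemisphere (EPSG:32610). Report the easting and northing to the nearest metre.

E 614204 m, N 5271494 m

Zone 10 central meridian λ₀ = 6×10 − 183 = -123°; Δλ = +1.5189°.
Transverse Mercator on WGS84 with k₀ = 0.9996 gives E = 614203.704 m, N = 5271494.155 m.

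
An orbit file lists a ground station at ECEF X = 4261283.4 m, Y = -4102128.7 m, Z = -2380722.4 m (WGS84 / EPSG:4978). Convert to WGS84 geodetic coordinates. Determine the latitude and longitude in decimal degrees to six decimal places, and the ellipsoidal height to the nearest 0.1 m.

lat -22.058200°, lon -43.909800°, h 893.4 m

λ = atan2(Y, X) = -43.90979998°; p = √(X²+Y²) = 5914896.1 m.
Bowring's method on WGS84 (a = 6378137 m, b = 6356752.314 m) gives φ = -22.05819976°, h = 893.352 m.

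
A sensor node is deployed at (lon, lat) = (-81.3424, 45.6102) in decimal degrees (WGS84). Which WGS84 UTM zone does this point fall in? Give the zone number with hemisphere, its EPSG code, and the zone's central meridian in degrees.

Zone 17N (EPSG:32617), central meridian -81°

UTM zone = ⌊(λ + 180)/6⌋ + 1; -81.3424° ∈ [-84°, -78°) → zone 17.
Hemisphere: N (φ ≥ 0).
Central meridian λ₀ = 6×17 − 183 = -81°.
EPSG code: 32617.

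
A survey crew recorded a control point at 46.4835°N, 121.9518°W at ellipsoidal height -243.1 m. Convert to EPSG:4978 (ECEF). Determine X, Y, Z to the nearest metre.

WGS84: a = 6378137 m, e² = 0.006694380; N(φ) = a/√(1−e²sin²φ) = 6389393.664 m.
X = (N+h)·cosφ·cosλ = -2328153.231 m; Y = (N+h)·cosφ·sinλ = -3732807.964 m; Z = (N(1−e²)+h)·sinφ = 4602241.368 m.

X -2328153 m, Y -3732808 m, Z 4602241 m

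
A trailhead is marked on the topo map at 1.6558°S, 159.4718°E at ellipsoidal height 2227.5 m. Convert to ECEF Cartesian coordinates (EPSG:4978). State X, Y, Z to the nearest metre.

WGS84: a = 6378137 m, e² = 0.006694380; N(φ) = a/√(1−e²sin²φ) = 6378154.825 m.
X = (N+h)·cosφ·cosλ = -5972731.229 m; Y = (N+h)·cosφ·sinλ = 2236463.931 m; Z = (N(1−e²)+h)·sinφ = -183128.278 m.

X -5972731 m, Y 2236464 m, Z -183128 m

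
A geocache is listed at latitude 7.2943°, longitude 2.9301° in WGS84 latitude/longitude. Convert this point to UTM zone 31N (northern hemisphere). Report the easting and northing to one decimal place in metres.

E 492284.4 m, N 806283.5 m

Zone 31 central meridian λ₀ = 6×31 − 183 = 3°; Δλ = -0.0699°.
Transverse Mercator on WGS84 with k₀ = 0.9996 gives E = 492284.410 m, N = 806283.514 m.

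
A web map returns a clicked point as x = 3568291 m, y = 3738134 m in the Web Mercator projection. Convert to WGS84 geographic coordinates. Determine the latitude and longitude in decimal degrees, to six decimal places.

R = 6378137 m. λ = x/R = 32.05450343°.
φ = 2·arctan(exp(y/R)) − 90° = 2·arctan(1.79694) − 90° = 31.80800041°.

lat 31.808000°, lon 32.054503°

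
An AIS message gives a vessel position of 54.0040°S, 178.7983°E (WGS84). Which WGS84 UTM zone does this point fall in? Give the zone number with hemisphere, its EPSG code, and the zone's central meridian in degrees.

Zone 60S (EPSG:32760), central meridian 177°

UTM zone = ⌊(λ + 180)/6⌋ + 1; 178.7983° ∈ [174°, 180°) → zone 60.
Hemisphere: S (φ < 0).
Central meridian λ₀ = 6×60 − 183 = 177°.
EPSG code: 32760.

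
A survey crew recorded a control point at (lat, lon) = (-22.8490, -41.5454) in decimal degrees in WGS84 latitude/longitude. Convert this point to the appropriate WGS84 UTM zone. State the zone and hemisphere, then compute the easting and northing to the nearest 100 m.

Zone 24S: E 238800 m, N 7470900 m

Longitude -41.5454° lies in the 6° band [-42°, -36°), giving zone 24; latitude is south of the equator, so 24S.
Zone 24 central meridian λ₀ = 6×24 − 183 = -39°; Δλ = -2.5454°.
Transverse Mercator on WGS84 with k₀ = 0.9996 gives E = 238793.842 m, N = 7470941.735 m.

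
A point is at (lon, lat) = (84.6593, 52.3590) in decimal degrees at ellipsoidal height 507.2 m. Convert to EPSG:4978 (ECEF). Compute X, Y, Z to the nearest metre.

WGS84: a = 6378137 m, e² = 0.006694380; N(φ) = a/√(1−e²sin²φ) = 6391565.671 m.
X = (N+h)·cosφ·cosλ = 363349.533 m; Y = (N+h)·cosφ·sinλ = 3886768.654 m; Z = (N(1−e²)+h)·sinφ = 5027699.533 m.

X 363350 m, Y 3886769 m, Z 5027700 m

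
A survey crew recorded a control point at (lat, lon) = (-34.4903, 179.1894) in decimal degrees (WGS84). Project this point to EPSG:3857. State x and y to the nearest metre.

Web Mercator is spherical with R = a = 6378137 m.
x = R·λ = 6378137 × 3.127445015 = 19947272.764 m.
y = R·ln tan(π/4 + φ/2) = 6378137 × -0.642010180 = -4094828.882 m.

x 19947273 m, y -4094829 m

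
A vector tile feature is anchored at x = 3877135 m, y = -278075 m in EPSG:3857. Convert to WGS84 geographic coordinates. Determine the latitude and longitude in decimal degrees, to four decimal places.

lat -2.4972°, lon 34.8289°

R = 6378137 m. λ = x/R = 34.82889629°.
φ = 2·arctan(exp(y/R)) − 90° = 2·arctan(0.95734) − 90° = -2.49719924°.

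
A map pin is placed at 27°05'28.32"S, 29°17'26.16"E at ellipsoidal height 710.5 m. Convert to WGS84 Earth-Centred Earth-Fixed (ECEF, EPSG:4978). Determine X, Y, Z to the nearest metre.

X 4956360 m, Y 2780310 m, Z -2887539 m

WGS84: a = 6378137 m, e² = 0.006694380; N(φ) = a/√(1−e²sin²φ) = 6382569.292 m.
X = (N+h)·cosφ·cosλ = 4956359.567 m; Y = (N+h)·cosφ·sinλ = 2780310.151 m; Z = (N(1−e²)+h)·sinφ = -2887539.419 m.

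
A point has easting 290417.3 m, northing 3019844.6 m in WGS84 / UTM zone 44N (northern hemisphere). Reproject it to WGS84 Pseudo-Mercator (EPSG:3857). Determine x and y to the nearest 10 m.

Unproject from UTM 44N (λ₀ = 81°) → φ = 27.28559966°, λ = 78.88249966°.
Web Mercator (R = 6378137 m): x = 8781159.695 m, y = 3159199.190 m.

x 8781160 m, y 3159200 m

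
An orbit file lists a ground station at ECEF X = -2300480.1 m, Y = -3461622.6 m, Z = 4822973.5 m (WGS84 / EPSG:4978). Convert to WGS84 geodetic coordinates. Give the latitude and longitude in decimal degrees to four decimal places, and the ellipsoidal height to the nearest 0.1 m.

lat 49.4362°, lon -123.6067°, h 958.3 m

λ = atan2(Y, X) = -123.60670024°; p = √(X²+Y²) = 4156325.3 m.
Bowring's method on WGS84 (a = 6378137 m, b = 6356752.314 m) gives φ = 49.43619955°, h = 958.339 m.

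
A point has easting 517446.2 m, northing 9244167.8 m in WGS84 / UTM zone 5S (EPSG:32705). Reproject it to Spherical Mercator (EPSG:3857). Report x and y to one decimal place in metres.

Unproject from UTM 5S (λ₀ = -153°) → φ = -6.83790003°, λ = -152.84209989°.
Web Mercator (R = 6378137 m): x = -17014304.732 m, y = -763004.947 m.

x -17014304.7 m, y -763004.9 m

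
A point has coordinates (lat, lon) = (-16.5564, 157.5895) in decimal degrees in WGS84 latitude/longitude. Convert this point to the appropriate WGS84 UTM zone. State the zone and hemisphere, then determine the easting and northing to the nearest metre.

Zone 57S: E 349500 m, N 8168989 m

Longitude 157.5895° lies in the 6° band [156°, 162°), giving zone 57; latitude is south of the equator, so 57S.
Zone 57 central meridian λ₀ = 6×57 − 183 = 159°; Δλ = -1.4105°.
Transverse Mercator on WGS84 with k₀ = 0.9996 gives E = 349500.271 m, N = 8168989.190 m.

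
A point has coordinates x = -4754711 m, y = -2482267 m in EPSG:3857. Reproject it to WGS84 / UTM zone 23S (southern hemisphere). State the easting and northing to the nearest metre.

Web Mercator inverse (R = 6378137 m) → φ = -21.75609839°, λ = -42.71229563°.
UTM 23S forward: E = 736586.341 m, N = 7592417.803 m.

E 736586 m, N 7592418 m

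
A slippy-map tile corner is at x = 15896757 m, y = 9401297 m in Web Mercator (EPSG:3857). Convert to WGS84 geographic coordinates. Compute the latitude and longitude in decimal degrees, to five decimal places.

R = 6378137 m. λ = x/R = 142.80299781°.
φ = 2·arctan(exp(y/R)) − 90° = 2·arctan(4.36661) − 90° = 64.20219847°.

lat 64.20220°, lon 142.80300°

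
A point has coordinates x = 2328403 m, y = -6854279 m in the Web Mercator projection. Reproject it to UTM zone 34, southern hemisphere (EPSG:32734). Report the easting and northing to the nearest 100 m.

E 494300 m, N 4205800 m

Web Mercator inverse (R = 6378137 m) → φ = -52.29849954°, λ = 20.91640002°.
UTM 34S forward: E = 494299.068 m, N = 4205757.683 m.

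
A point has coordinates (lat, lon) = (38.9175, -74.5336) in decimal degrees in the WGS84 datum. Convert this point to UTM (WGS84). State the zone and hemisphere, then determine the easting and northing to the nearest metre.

Longitude -74.5336° lies in the 6° band [-78°, -72°), giving zone 18; latitude is north of the equator, so 18N.
Zone 18 central meridian λ₀ = 6×18 − 183 = -75°; Δλ = +0.4664°.
Transverse Mercator on WGS84 with k₀ = 0.9996 gives E = 540433.347 m, N = 4307724.917 m.

Zone 18N: E 540433 m, N 4307725 m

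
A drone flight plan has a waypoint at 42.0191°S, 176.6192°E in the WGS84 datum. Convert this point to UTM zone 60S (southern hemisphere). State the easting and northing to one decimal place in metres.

E 468472.5 m, N 5348033.0 m

Zone 60 central meridian λ₀ = 6×60 − 183 = 177°; Δλ = -0.3808°.
Transverse Mercator on WGS84 with k₀ = 0.9996 gives E = 468472.458 m, N = 5348032.990 m.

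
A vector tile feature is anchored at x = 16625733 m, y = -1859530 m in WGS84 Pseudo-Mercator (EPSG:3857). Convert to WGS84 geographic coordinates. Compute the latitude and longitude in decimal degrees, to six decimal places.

lat -16.472704°, lon 149.351501°

R = 6378137 m. λ = x/R = 149.35150064°.
φ = 2·arctan(exp(y/R)) − 90° = 2·arctan(0.74711) − 90° = -16.47270387°.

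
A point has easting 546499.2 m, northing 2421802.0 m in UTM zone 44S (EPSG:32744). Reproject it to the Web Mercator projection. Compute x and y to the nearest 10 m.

x 9142400 m, y -10540670 m

Unproject from UTM 44S (λ₀ = 81°) → φ = -68.31309985°, λ = 82.12759937°.
Web Mercator (R = 6378137 m): x = 9142402.542 m, y = -10540674.650 m.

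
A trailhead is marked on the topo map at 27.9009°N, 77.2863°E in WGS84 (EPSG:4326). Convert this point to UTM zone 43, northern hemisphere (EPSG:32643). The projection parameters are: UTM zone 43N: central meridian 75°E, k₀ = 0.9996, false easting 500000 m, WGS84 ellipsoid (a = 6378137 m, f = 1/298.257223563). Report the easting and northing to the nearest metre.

Zone 43 central meridian λ₀ = 6×43 − 183 = 75°; Δλ = +2.2863°.
Transverse Mercator on WGS84 with k₀ = 0.9996 gives E = 725033.909 m, N = 3088326.339 m.

E 725034 m, N 3088326 m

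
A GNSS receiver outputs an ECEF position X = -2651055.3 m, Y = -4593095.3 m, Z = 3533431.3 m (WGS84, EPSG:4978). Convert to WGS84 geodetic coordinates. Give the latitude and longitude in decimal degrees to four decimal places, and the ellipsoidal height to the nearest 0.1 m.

lat 33.8523°, lon -119.9928°, h 1038.9 m

λ = atan2(Y, X) = -119.99280016°; p = √(X²+Y²) = 5303264.9 m.
Bowring's method on WGS84 (a = 6378137 m, b = 6356752.314 m) gives φ = 33.85229959°, h = 1038.898 m.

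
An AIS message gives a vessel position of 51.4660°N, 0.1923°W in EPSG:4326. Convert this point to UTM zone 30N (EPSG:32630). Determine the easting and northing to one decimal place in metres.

E 695017.7 m, N 5705387.0 m

Zone 30 central meridian λ₀ = 6×30 − 183 = -3°; Δλ = +2.8077°.
Transverse Mercator on WGS84 with k₀ = 0.9996 gives E = 695017.711 m, N = 5705387.019 m.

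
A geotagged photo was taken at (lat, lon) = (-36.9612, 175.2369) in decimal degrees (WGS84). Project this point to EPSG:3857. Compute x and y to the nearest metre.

x 19507282 m, y -4433700 m

Web Mercator is spherical with R = a = 6378137 m.
x = R·λ = 6378137 × 3.058460876 = 19507282.476 m.
y = R·ln tan(π/4 + φ/2) = 6378137 × -0.695140281 = -4433699.947 m.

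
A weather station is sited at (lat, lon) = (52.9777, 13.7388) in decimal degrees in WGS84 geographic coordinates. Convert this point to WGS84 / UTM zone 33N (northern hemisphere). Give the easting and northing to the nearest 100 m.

E 415300 m, N 5870500 m

Zone 33 central meridian λ₀ = 6×33 − 183 = 15°; Δλ = -1.2612°.
Transverse Mercator on WGS84 with k₀ = 0.9996 gives E = 415318.670 m, N = 5870534.008 m.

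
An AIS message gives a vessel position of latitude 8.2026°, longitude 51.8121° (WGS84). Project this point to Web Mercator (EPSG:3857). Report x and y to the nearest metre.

x 5767697 m, y 916244 m

Web Mercator is spherical with R = a = 6378137 m.
x = R·λ = 6378137 × 0.904291737 = 5767696.589 m.
y = R·ln tan(π/4 + φ/2) = 6378137 × 0.143653928 = 916244.433 m.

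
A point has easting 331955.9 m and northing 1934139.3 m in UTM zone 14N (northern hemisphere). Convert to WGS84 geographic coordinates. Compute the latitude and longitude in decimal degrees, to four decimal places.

Zone 14N: λ₀ = -99°, k₀ = 0.9996, false easting 500000 m.
Meridian distance M = (N − FN)/k₀ = 1934913.3 m.
Inverse transverse Mercator on WGS84 gives φ = 17.48709979°, λ = -100.58270008°.

lat 17.4871°, lon -100.5827°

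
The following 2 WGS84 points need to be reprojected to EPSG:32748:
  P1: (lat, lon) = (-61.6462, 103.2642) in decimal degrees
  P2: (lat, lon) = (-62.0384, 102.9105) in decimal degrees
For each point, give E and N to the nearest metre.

P1: E 408039 m, N 3164006 m; P2: E 390709 m, N 3119782 m

UTM zone 48S: λ₀ = 105°, k₀ = 0.9996.
P1 (-61.6462°, 103.2642°) → (408038.704, 3164006.480) m.
P2 (-62.0384°, 102.9105°) → (390709.002, 3119781.554) m.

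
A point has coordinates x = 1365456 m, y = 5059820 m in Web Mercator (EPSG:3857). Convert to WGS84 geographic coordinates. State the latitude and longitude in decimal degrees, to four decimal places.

R = 6378137 m. λ = x/R = 12.26609995°.
φ = 2·arctan(exp(y/R)) − 90° = 2·arctan(2.21069) − 90° = 41.32110112°.

lat 41.3211°, lon 12.2661°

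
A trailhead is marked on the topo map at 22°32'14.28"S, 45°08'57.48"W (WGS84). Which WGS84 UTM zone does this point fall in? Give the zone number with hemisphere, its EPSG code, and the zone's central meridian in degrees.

Zone 23S (EPSG:32723), central meridian -45°

UTM zone = ⌊(λ + 180)/6⌋ + 1; -45.1493° ∈ [-48°, -42°) → zone 23.
Hemisphere: S (φ < 0).
Central meridian λ₀ = 6×23 − 183 = -45°.
EPSG code: 32723.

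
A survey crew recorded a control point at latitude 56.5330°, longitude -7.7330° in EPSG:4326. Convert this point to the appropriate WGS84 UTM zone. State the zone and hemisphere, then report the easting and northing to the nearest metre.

Zone 29N: E 577927 m, N 6266122 m

Longitude -7.7330° lies in the 6° band [-12°, -6°), giving zone 29; latitude is north of the equator, so 29N.
Zone 29 central meridian λ₀ = 6×29 − 183 = -9°; Δλ = +1.2670°.
Transverse Mercator on WGS84 with k₀ = 0.9996 gives E = 577926.565 m, N = 6266122.422 m.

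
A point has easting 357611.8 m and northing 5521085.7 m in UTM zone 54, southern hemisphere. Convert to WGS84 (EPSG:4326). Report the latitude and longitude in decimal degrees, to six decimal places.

Zone 54S: λ₀ = 141°, k₀ = 0.9996, false easting 500000 m, false northing 10000000 m.
Meridian distance M = (N − FN)/k₀ = -4480706.6 m.
Inverse transverse Mercator on WGS84 gives φ = -40.44870032°, λ = 139.32090007°.

lat -40.448700°, lon 139.320900°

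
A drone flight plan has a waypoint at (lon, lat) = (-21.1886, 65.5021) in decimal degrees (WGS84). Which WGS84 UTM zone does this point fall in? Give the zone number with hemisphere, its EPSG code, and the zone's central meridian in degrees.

UTM zone = ⌊(λ + 180)/6⌋ + 1; -21.1886° ∈ [-24°, -18°) → zone 27.
Hemisphere: N (φ ≥ 0).
Central meridian λ₀ = 6×27 − 183 = -21°.
EPSG code: 32627.

Zone 27N (EPSG:32627), central meridian -21°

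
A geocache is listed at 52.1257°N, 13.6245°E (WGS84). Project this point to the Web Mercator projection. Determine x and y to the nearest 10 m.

Web Mercator is spherical with R = a = 6378137 m.
x = R·λ = 6378137 × 0.237792384 = 1516672.402 m.
y = R·ln tan(π/4 + φ/2) = 6378137 × 1.069730176 = 6822885.615 m.

x 1516670 m, y 6822890 m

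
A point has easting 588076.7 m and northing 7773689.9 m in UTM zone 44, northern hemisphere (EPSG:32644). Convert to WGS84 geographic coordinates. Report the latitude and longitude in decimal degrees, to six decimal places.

lat 70.055100°, lon 83.314000°

Zone 44N: λ₀ = 81°, k₀ = 0.9996, false easting 500000 m.
Meridian distance M = (N − FN)/k₀ = 7776800.6 m.
Inverse transverse Mercator on WGS84 gives φ = 70.05509964°, λ = 83.31400000°.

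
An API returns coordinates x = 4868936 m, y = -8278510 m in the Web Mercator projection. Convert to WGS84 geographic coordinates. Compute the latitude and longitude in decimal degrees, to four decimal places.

lat -59.4510°, lon 43.7384°

R = 6378137 m. λ = x/R = 43.73839626°.
φ = 2·arctan(exp(y/R)) − 90° = 2·arctan(0.27309) − 90° = -59.45099798°.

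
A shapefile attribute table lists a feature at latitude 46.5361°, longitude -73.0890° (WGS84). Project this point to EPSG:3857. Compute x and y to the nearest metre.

Web Mercator is spherical with R = a = 6378137 m.
x = R·λ = 6378137 × -1.275643697 = -8136230.263 m.
y = R·ln tan(π/4 + φ/2) = 6378137 × 0.919810879 = 5866679.798 m.

x -8136230 m, y 5866680 m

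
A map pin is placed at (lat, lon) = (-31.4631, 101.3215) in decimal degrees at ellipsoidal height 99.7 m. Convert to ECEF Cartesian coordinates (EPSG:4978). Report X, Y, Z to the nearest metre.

WGS84: a = 6378137 m, e² = 0.006694380; N(φ) = a/√(1−e²sin²φ) = 6383961.055 m.
X = (N+h)·cosφ·cosλ = -1069019.360 m; Y = (N+h)·cosφ·sinλ = 5339490.988 m; Z = (N(1−e²)+h)·sinφ = -3309849.884 m.

X -1069019 m, Y 5339491 m, Z -3309850 m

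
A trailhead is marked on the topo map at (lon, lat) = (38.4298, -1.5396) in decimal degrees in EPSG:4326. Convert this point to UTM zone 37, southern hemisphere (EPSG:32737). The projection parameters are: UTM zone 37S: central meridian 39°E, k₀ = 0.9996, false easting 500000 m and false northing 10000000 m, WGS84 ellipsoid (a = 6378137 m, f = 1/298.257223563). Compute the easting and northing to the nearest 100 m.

E 436600 m, N 9829800 m

Zone 37 central meridian λ₀ = 6×37 − 183 = 39°; Δλ = -0.5702°.
Transverse Mercator on WGS84 with k₀ = 0.9996 gives E = 436572.716 m, N = 9829819.050 m.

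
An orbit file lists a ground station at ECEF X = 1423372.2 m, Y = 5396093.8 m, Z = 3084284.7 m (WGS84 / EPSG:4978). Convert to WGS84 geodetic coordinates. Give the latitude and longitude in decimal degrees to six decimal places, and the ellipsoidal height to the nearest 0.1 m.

λ = atan2(Y, X) = 75.22320035°; p = √(X²+Y²) = 5580664.5 m.
Bowring's method on WGS84 (a = 6378137 m, b = 6356752.314 m) gives φ = 29.09139964°, h = 3140.978 m.

lat 29.091400°, lon 75.223200°, h 3141.0 m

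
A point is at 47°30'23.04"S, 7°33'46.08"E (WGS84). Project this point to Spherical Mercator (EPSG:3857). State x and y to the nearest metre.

Web Mercator is spherical with R = a = 6378137 m.
x = R·λ = 6378137 × 0.131995761 = 841887.045 m.
y = R·ln tan(π/4 + φ/2) = 6378137 × -0.944653076 = -6025126.735 m.

x 841887 m, y -6025127 m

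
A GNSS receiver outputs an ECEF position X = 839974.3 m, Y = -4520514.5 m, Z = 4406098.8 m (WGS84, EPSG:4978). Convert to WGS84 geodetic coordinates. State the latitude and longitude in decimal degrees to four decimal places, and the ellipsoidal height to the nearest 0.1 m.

λ = atan2(Y, X) = -79.47370018°; p = √(X²+Y²) = 4597891.7 m.
Bowring's method on WGS84 (a = 6378137 m, b = 6356752.314 m) gives φ = 43.97199958°, h = 353.896 m.

lat 43.9720°, lon -79.4737°, h 353.9 m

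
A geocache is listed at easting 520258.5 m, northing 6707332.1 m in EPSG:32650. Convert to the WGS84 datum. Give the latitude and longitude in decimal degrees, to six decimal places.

lat 60.501600°, lon 117.368799°

Zone 50N: λ₀ = 117°, k₀ = 0.9996, false easting 500000 m.
Meridian distance M = (N − FN)/k₀ = 6710016.1 m.
Inverse transverse Mercator on WGS84 gives φ = 60.50159984°, λ = 117.36879920°.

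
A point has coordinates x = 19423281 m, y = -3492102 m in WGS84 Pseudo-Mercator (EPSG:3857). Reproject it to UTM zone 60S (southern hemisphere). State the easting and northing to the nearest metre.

E 256918 m, N 6688423 m

Web Mercator inverse (R = 6378137 m) → φ = -29.91089998°, λ = 174.48230190°.
UTM 60S forward: E = 256917.606 m, N = 6688423.307 m.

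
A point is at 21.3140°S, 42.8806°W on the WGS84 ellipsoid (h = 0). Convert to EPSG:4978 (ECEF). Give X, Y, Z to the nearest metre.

WGS84: a = 6378137 m, e² = 0.006694380; N(φ) = a/√(1−e²sin²φ) = 6380959.414 m.
X = (N+h)·cosφ·cosλ = 4355983.872 m; Y = (N+h)·cosφ·sinλ = -4045082.348 m; Z = (N(1−e²)+h)·sinφ = -2303817.378 m.

X 4355984 m, Y -4045082 m, Z -2303817 m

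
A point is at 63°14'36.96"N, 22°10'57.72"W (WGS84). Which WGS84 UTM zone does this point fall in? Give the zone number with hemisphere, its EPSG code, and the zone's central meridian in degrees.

Zone 27N (EPSG:32627), central meridian -21°

UTM zone = ⌊(λ + 180)/6⌋ + 1; -22.1827° ∈ [-24°, -18°) → zone 27.
Hemisphere: N (φ ≥ 0).
Central meridian λ₀ = 6×27 − 183 = -21°.
EPSG code: 32627.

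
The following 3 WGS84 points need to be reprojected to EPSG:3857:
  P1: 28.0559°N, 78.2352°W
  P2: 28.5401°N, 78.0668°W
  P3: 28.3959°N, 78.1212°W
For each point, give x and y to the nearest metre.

Web Mercator: x = R·λ, y = R·ln tan(π/4+φ/2), R = 6378137 m.
P1 (28.0559°, -78.2352°) → (-8709102.626, 3256023.331) m.
P2 (28.5401°, -78.0668°) → (-8690356.424, 3317240.280) m.
P3 (28.3959°, -78.1212°) → (-8696412.204, 3298980.038) m.

P1: x -8709103 m, y 3256023 m; P2: x -8690356 m, y 3317240 m; P3: x -8696412 m, y 3298980 m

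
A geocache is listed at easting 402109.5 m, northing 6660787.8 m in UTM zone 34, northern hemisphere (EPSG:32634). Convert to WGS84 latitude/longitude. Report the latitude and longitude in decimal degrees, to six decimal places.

lat 60.072500°, lon 19.241000°

Zone 34N: λ₀ = 21°, k₀ = 0.9996, false easting 500000 m.
Meridian distance M = (N − FN)/k₀ = 6663453.2 m.
Inverse transverse Mercator on WGS84 gives φ = 60.07249983°, λ = 19.24099955°.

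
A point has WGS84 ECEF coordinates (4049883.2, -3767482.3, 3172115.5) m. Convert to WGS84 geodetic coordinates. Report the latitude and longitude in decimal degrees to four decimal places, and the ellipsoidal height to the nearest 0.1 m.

λ = atan2(Y, X) = -42.93110010°; p = √(X²+Y²) = 5531317.8 m.
Bowring's method on WGS84 (a = 6378137 m, b = 6356752.314 m) gives φ = 29.99980005°, h = 3521.942 m.

lat 29.9998°, lon -42.9311°, h 3521.9 m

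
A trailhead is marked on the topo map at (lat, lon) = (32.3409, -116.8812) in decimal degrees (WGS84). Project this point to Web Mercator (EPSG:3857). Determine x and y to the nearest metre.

Web Mercator is spherical with R = a = 6378137 m.
x = R·λ = 6378137 × -2.039961774 = -13011155.667 m.
y = R·ln tan(π/4 + φ/2) = 6378137 × 0.597061917 = 3808142.706 m.

x -13011156 m, y 3808143 m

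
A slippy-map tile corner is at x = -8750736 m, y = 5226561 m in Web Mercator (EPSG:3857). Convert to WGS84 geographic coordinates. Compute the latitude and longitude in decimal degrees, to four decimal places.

R = 6378137 m. λ = x/R = -78.60919896°.
φ = 2·arctan(exp(y/R)) − 90° = 2·arctan(2.26925) − 90° = 42.43630140°.

lat 42.4363°, lon -78.6092°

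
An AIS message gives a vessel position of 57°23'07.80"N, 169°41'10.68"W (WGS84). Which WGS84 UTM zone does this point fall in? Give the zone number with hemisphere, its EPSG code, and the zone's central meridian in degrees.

UTM zone = ⌊(λ + 180)/6⌋ + 1; -169.6863° ∈ [-174°, -168°) → zone 2.
Hemisphere: N (φ ≥ 0).
Central meridian λ₀ = 6×2 − 183 = -171°.
EPSG code: 32602.

Zone 2N (EPSG:32602), central meridian -171°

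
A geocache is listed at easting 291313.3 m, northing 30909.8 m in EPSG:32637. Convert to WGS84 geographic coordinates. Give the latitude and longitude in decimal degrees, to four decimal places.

lat 0.2795°, lon 37.1249°

Zone 37N: λ₀ = 39°, k₀ = 0.9996, false easting 500000 m.
Meridian distance M = (N − FN)/k₀ = 30922.2 m.
Inverse transverse Mercator on WGS84 gives φ = 0.27949988°, λ = 37.12490019°.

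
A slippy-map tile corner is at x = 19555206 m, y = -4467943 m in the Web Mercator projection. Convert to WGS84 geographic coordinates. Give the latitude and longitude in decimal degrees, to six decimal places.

R = 6378137 m. λ = x/R = 175.66740434°.
φ = 2·arctan(exp(y/R)) − 90° = 2·arctan(0.49633) − 90° = -37.20659699°.

lat -37.206597°, lon 175.667404°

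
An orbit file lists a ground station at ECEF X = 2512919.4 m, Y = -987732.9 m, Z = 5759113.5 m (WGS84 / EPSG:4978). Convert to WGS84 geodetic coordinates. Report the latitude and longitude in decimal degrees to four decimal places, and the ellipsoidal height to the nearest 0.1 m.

λ = atan2(Y, X) = -21.45789930°; p = √(X²+Y²) = 2700070.4 m.
Bowring's method on WGS84 (a = 6378137 m, b = 6356752.314 m) gives φ = 65.02879991°, h = 52.254 m.

lat 65.0288°, lon -21.4579°, h 52.3 m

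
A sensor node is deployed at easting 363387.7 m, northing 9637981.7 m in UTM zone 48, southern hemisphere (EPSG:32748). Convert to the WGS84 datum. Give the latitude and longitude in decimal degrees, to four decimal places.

Zone 48S: λ₀ = 105°, k₀ = 0.9996, false easting 500000 m, false northing 10000000 m.
Meridian distance M = (N − FN)/k₀ = -362163.2 m.
Inverse transverse Mercator on WGS84 gives φ = -3.27449972°, λ = 103.77039989°.

lat -3.2745°, lon 103.7704°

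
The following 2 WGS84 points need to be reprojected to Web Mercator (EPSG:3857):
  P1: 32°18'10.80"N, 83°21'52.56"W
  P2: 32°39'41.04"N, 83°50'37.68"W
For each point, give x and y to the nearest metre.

Web Mercator: x = R·λ, y = R·ln tan(π/4+φ/2), R = 6378137 m.
P1 (32.3030°, -83.3646°) → (-9280104.822, 3803150.133) m.
P2 (32.6614°, -83.8438°) → (-9333449.122, 3850446.238) m.

P1: x -9280105 m, y 3803150 m; P2: x -9333449 m, y 3850446 m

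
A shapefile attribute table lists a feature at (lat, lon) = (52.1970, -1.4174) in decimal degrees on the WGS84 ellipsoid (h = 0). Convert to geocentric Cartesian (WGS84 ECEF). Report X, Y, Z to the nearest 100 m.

WGS84: a = 6378137 m, e² = 0.006694380; N(φ) = a/√(1−e²sin²φ) = 6391506.877 m.
X = (N+h)·cosφ·cosλ = 3916465.364 m; Y = (N+h)·cosφ·sinλ = -96906.452 m; Z = (N(1−e²)+h)·sinφ = 5016268.946 m.

X 3916500 m, Y -96900 m, Z 5016300 m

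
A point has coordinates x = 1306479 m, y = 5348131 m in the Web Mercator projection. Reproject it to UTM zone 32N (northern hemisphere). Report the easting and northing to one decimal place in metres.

E 722177.2 m, N 4790780.7 m

Web Mercator inverse (R = 6378137 m) → φ = 43.23710131°, λ = 11.73630054°.
UTM 32N forward: E = 722177.182 m, N = 4790780.711 m.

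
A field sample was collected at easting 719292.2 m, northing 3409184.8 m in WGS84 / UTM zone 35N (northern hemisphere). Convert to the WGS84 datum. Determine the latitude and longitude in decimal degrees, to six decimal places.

Zone 35N: λ₀ = 27°, k₀ = 0.9996, false easting 500000 m.
Meridian distance M = (N − FN)/k₀ = 3410549.0 m.
Inverse transverse Mercator on WGS84 gives φ = 30.79549985°, λ = 29.29189977°.

lat 30.795500°, lon 29.291900°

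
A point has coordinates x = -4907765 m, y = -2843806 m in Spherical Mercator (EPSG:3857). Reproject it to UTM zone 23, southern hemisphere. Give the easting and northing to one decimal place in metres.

E 592305.7 m, N 7263567.0 m

Web Mercator inverse (R = 6378137 m) → φ = -24.73969720°, λ = -44.08720310°.
UTM 23S forward: E = 592305.737 m, N = 7263566.980 m.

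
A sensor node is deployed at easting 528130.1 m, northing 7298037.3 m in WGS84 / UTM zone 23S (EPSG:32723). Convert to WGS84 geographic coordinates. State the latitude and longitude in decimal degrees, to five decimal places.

Zone 23S: λ₀ = -45°, k₀ = 0.9996, false easting 500000 m, false northing 10000000 m.
Meridian distance M = (N − FN)/k₀ = -2703043.9 m.
Inverse transverse Mercator on WGS84 gives φ = -24.43090013°, λ = -44.72250021°.

lat -24.43090°, lon -44.72250°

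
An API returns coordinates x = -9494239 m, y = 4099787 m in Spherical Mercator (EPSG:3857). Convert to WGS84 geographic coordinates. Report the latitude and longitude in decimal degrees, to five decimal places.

R = 6378137 m. λ = x/R = -85.28820005°.
φ = 2·arctan(exp(y/R)) − 90° = 2·arctan(1.90177) − 90° = 34.52700239°.

lat 34.52700°, lon -85.28820°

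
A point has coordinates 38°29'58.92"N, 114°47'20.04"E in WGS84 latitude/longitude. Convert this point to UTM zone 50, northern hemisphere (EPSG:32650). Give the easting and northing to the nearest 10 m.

E 307190 m, N 4263580 m

Zone 50 central meridian λ₀ = 6×50 − 183 = 117°; Δλ = -2.2111°.
Transverse Mercator on WGS84 with k₀ = 0.9996 gives E = 307185.105 m, N = 4263576.807 m.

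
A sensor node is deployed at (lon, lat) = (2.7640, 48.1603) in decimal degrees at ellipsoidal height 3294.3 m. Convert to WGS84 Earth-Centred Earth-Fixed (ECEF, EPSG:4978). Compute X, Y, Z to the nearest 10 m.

X 4259690 m, Y 205650 m, Z 4731240 m

WGS84: a = 6378137 m, e² = 0.006694380; N(φ) = a/√(1−e²sin²φ) = 6390019.707 m.
X = (N+h)·cosφ·cosλ = 4259691.385 m; Y = (N+h)·cosφ·sinλ = 205650.902 m; Z = (N(1−e²)+h)·sinφ = 4731238.708 m.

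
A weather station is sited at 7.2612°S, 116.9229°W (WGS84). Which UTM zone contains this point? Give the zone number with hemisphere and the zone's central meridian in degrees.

Zone 11S, central meridian -117°

UTM zone = ⌊(λ + 180)/6⌋ + 1; -116.9229° ∈ [-120°, -114°) → zone 11.
Hemisphere: S (φ < 0).
Central meridian λ₀ = 6×11 − 183 = -117°.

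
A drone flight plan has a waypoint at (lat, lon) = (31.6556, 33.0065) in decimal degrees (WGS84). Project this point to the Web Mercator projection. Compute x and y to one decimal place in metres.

x 3674266.8 m, y 3718187.2 m

Web Mercator is spherical with R = a = 6378137 m.
x = R·λ = 6378137 × 0.576072100 = 3674266.773 m.
y = R·ln tan(π/4 + φ/2) = 6378137 × 0.582958189 = 3718187.194 m.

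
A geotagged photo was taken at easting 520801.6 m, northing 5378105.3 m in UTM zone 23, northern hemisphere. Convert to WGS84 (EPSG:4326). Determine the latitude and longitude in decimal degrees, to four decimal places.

Zone 23N: λ₀ = -45°, k₀ = 0.9996, false easting 500000 m.
Meridian distance M = (N − FN)/k₀ = 5380257.4 m.
Inverse transverse Mercator on WGS84 gives φ = 48.55569972°, λ = -44.71810054°.

lat 48.5557°, lon -44.7181°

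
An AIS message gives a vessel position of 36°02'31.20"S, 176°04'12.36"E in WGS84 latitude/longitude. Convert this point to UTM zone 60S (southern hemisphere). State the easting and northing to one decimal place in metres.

Zone 60 central meridian λ₀ = 6×60 − 183 = 177°; Δλ = -0.9299°.
Transverse Mercator on WGS84 with k₀ = 0.9996 gives E = 416233.644 m, N = 6010993.142 m.

E 416233.6 m, N 6010993.1 m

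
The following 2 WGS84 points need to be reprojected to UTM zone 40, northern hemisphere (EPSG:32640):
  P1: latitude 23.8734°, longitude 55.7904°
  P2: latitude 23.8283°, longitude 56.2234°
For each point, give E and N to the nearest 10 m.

P1: E 376840 m, N 2640740 m; P2: E 420910 m, N 2635430 m

UTM zone 40N: λ₀ = 57°, k₀ = 0.9996.
P1 (23.8734°, 55.7904°) → (376844.034, 2640736.459) m.
P2 (23.8283°, 56.2234°) → (420905.091, 2635433.737) m.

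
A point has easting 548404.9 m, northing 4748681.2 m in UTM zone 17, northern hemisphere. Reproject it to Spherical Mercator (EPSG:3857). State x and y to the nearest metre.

x -8950889 m, y 5295122 m

Unproject from UTM 17N (λ₀ = -81°) → φ = 42.88920010°, λ = -80.40720055°.
Web Mercator (R = 6378137 m): x = -8950888.622 m, y = 5295122.150 m.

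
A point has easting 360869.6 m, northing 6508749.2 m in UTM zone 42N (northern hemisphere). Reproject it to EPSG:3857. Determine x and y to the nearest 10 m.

x 7413780 m, y 8115080 m

Unproject from UTM 42N (λ₀ = 69°) → φ = 58.69650032°, λ = 66.59910027°.
Web Mercator (R = 6378137 m): x = 7413777.929 m, y = 8115076.117 m.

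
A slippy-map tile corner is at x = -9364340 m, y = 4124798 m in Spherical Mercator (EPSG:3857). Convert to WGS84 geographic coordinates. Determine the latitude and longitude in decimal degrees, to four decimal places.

lat 34.7119°, lon -84.1213°

R = 6378137 m. λ = x/R = -84.12129748°.
φ = 2·arctan(exp(y/R)) − 90° = 2·arctan(1.90925) − 90° = 34.71189924°.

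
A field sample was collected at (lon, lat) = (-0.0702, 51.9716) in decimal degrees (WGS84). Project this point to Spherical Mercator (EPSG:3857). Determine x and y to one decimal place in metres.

Web Mercator is spherical with R = a = 6378137 m.
x = R·λ = 6378137 × -0.001225221 = -7814.628 m.
y = R·ln tan(π/4 + φ/2) = 6378137 × 1.065356859 = 6794991.998 m.

x -7814.6 m, y 6794992.0 m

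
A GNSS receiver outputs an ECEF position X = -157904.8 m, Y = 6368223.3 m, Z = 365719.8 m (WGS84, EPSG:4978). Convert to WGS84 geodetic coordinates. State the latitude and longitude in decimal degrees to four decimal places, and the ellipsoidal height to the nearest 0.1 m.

lat 3.3079°, lon 91.4204°, h 2603.9 m

λ = atan2(Y, X) = 91.42040012°; p = √(X²+Y²) = 6370180.7 m.
Bowring's method on WGS84 (a = 6378137 m, b = 6356752.314 m) gives φ = 3.30789994°, h = 2603.861 m.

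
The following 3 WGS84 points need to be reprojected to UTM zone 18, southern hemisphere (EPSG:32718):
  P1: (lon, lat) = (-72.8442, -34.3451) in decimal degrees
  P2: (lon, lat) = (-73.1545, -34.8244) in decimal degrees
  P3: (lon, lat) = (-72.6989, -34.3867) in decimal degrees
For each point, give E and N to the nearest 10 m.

P1: E 698290 m, N 6197470 m; P2: E 668770 m, N 6144880 m; P3: E 711550 m, N 6192570 m

UTM zone 18S: λ₀ = -75°, k₀ = 0.9996.
P1 (-34.3451°, -72.8442°) → (698291.909, 6197473.720) m.
P2 (-34.8244°, -73.1545°) → (668774.140, 6144877.494) m.
P3 (-34.3867°, -72.6989°) → (711554.587, 6192566.091) m.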